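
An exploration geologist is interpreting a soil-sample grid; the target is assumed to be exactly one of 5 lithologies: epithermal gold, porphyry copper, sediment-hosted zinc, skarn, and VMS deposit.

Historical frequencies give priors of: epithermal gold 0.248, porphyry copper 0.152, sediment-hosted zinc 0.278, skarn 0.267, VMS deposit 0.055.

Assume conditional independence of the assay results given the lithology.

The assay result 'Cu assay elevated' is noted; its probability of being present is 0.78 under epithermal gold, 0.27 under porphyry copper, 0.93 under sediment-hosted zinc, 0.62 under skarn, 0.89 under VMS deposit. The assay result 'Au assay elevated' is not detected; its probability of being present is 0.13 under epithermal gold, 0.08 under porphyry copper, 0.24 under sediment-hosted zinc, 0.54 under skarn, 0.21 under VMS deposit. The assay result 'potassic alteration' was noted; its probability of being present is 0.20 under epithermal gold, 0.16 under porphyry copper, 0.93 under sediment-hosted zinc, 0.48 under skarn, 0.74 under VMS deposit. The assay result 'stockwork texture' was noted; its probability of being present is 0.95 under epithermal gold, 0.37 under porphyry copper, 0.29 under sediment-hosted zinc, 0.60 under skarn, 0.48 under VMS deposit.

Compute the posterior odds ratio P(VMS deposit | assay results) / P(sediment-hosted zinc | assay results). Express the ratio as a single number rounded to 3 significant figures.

Unnormalized posterior weight (prior times the assay result likelihoods) for each of the two hypotheses (using 1 − P(present | H) for each absent assay result):
  VMS deposit: 0.055 × 0.89 × (1 − 0.21) × 0.74 × 0.48 = 0.013736
  sediment-hosted zinc: 0.278 × 0.93 × (1 − 0.24) × 0.93 × 0.29 = 0.052993
Odds(VMS deposit : sediment-hosted zinc) = 0.013736 / 0.052993 ≈ 0.259.

0.259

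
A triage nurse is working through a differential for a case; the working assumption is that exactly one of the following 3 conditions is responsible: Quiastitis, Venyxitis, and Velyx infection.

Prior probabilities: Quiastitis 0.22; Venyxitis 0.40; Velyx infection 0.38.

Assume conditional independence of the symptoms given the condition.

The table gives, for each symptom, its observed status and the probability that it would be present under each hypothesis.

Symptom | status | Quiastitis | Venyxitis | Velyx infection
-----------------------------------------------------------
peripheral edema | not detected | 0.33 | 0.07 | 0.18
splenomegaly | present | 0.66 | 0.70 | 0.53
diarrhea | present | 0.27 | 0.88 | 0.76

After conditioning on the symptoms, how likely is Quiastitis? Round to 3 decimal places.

0.069

Multiply each prior by the joint likelihood of the symptom pattern (using 1 − P(present | H) for each absent symptom):
  Quiastitis: 0.22 × (1 − 0.33) × 0.66 × 0.27 = 0.026267
  Venyxitis: 0.40 × (1 − 0.07) × 0.70 × 0.88 = 0.22915
  Velyx infection: 0.38 × (1 − 0.18) × 0.53 × 0.76 = 0.12551
Normalizing constant Z = 0.026267 + 0.22915 + 0.12551 = 0.38093.
P(Quiastitis | evidence) = 0.026267 / 0.38093 ≈ 0.069.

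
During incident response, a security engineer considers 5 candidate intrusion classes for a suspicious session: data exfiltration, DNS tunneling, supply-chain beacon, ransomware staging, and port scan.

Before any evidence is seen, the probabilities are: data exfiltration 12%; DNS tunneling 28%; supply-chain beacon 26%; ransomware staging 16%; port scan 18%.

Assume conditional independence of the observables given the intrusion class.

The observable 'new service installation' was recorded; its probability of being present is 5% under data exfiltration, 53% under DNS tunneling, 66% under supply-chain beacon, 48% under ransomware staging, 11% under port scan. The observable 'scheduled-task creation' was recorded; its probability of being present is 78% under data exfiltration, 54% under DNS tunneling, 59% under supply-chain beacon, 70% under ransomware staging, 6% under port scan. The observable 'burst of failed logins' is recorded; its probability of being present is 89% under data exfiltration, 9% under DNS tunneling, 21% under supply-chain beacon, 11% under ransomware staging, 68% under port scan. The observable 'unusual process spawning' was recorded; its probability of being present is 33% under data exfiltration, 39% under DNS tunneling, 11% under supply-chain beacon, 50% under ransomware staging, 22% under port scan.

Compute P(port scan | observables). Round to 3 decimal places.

By Bayes' rule with conditional independence, the unnormalized weight for each hypothesis is prior × ∏ likelihoods:
  data exfiltration: 0.12 × 0.05 × 0.78 × 0.89 × 0.33 = 0.0013745
  DNS tunneling: 0.28 × 0.53 × 0.54 × 0.09 × 0.39 = 0.0028128
  supply-chain beacon: 0.26 × 0.66 × 0.59 × 0.21 × 0.11 = 0.0023387
  ransomware staging: 0.16 × 0.48 × 0.70 × 0.11 × 0.50 = 0.0029568
  port scan: 0.18 × 0.11 × 0.06 × 0.68 × 0.22 = 0.00017772
The unnormalized weights sum to 0.0096606.
P(port scan | evidence) = 0.00017772 / 0.0096606 ≈ 0.018.

0.018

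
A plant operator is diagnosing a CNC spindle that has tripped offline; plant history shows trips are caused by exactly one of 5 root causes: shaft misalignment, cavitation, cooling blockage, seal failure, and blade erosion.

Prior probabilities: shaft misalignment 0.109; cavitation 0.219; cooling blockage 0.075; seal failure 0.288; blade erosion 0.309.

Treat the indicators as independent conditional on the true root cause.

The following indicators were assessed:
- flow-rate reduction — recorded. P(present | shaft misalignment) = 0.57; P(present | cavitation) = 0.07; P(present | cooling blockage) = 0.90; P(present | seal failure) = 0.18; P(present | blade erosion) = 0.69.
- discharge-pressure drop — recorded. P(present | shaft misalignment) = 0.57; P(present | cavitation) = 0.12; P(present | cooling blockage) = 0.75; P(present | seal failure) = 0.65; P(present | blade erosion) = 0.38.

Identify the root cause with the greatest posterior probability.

For each hypothesis, the unnormalized posterior weight is prior × product of the indicator likelihoods:
  shaft misalignment: 0.109 × 0.57 × 0.57 = 0.035414
  cavitation: 0.219 × 0.07 × 0.12 = 0.0018396
  cooling blockage: 0.075 × 0.90 × 0.75 = 0.050625
  seal failure: 0.288 × 0.18 × 0.65 = 0.033696
  blade erosion: 0.309 × 0.69 × 0.38 = 0.08102
Normalizing constant Z = 0.035414 + 0.0018396 + 0.050625 + 0.033696 + 0.08102 = 0.20259.
P(shaft misalignment | evidence) ≈ 0.035414 / 0.20259 ≈ 0.175
P(cavitation | evidence) ≈ 0.0018396 / 0.20259 ≈ 0.009
P(cooling blockage | evidence) ≈ 0.050625 / 0.20259 ≈ 0.250
P(seal failure | evidence) ≈ 0.033696 / 0.20259 ≈ 0.166
P(blade erosion | evidence) ≈ 0.08102 / 0.20259 ≈ 0.400
The largest is 0.400, so blade erosion is most probable.

blade erosion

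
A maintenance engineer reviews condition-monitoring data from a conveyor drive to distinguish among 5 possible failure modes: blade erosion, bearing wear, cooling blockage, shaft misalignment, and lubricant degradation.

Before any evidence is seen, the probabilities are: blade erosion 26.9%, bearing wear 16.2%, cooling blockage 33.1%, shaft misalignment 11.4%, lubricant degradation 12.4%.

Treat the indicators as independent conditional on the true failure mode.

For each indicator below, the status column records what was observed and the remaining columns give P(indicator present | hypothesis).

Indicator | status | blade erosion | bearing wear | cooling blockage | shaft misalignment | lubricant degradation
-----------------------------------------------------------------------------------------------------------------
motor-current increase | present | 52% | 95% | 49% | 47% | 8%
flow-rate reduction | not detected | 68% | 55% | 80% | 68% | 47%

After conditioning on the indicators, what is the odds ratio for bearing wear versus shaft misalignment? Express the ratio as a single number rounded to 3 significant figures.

Posterior odds equal prior odds times the likelihood ratio; only the two competing hypotheses matter (using 1 − P(present | H) for each absent indicator).
  bearing wear: 0.162 × 0.95 × (1 − 0.55) = 0.069255
  shaft misalignment: 0.114 × 0.47 × (1 − 0.68) = 0.017146
Posterior odds = 0.069255 / 0.017146 ≈ 4.04.

4.04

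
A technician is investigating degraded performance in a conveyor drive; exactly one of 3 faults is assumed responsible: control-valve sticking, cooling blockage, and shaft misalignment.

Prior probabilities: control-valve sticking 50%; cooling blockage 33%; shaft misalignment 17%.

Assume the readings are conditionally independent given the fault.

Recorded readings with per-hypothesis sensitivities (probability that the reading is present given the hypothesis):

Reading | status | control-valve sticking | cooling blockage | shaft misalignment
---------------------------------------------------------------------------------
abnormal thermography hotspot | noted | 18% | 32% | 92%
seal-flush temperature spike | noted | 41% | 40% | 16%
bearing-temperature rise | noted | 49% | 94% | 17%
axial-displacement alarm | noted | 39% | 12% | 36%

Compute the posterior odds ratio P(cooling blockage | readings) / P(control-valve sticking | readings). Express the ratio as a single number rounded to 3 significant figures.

0.676

Posterior odds equal prior odds times the likelihood ratio; only the two competing hypotheses matter.
  cooling blockage: 0.33 × 0.32 × 0.40 × 0.94 × 0.12 = 0.0047647
  control-valve sticking: 0.50 × 0.18 × 0.41 × 0.49 × 0.39 = 0.0070516
Posterior odds = 0.0047647 / 0.0070516 ≈ 0.676.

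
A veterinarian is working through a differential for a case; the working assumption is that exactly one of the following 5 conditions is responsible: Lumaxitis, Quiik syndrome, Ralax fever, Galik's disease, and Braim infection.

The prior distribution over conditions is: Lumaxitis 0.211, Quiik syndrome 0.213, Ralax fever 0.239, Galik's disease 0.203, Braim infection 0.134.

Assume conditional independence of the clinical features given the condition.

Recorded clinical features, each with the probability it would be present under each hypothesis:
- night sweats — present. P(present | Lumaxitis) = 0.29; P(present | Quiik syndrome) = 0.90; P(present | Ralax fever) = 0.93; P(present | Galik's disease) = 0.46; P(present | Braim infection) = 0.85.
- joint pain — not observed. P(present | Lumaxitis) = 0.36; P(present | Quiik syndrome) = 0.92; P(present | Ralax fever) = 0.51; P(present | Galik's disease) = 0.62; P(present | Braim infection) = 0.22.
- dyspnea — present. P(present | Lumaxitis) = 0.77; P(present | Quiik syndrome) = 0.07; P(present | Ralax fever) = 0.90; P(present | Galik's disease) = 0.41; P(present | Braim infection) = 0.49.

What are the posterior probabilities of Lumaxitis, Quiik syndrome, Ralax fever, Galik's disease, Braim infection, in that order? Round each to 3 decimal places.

0.161, 0.006, 0.523, 0.078, 0.232

By Bayes' rule with conditional independence, the unnormalized weight for each hypothesis is prior × ∏ likelihoods (using 1 − P(present | H) for each absent clinical feature):
  Lumaxitis: 0.211 × 0.29 × (1 − 0.36) × 0.77 = 0.030154
  Quiik syndrome: 0.213 × 0.90 × (1 − 0.92) × 0.07 = 0.0010735
  Ralax fever: 0.239 × 0.93 × (1 − 0.51) × 0.90 = 0.098021
  Galik's disease: 0.203 × 0.46 × (1 − 0.62) × 0.41 = 0.014549
  Braim infection: 0.134 × 0.85 × (1 − 0.22) × 0.49 = 0.043533
The unnormalized weights sum to 0.18733.
P(Lumaxitis | evidence) = 0.030154 / 0.18733 ≈ 0.161
P(Quiik syndrome | evidence) = 0.0010735 / 0.18733 ≈ 0.006
P(Ralax fever | evidence) = 0.098021 / 0.18733 ≈ 0.523
P(Galik's disease | evidence) = 0.014549 / 0.18733 ≈ 0.078
P(Braim infection | evidence) = 0.043533 / 0.18733 ≈ 0.232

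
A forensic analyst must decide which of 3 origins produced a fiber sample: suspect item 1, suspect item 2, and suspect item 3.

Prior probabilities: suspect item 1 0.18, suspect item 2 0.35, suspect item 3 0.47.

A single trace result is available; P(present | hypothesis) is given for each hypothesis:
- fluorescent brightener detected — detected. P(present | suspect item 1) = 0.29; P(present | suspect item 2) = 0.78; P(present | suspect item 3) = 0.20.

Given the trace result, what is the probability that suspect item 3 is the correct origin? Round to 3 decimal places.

0.224

For each hypothesis, the unnormalized posterior weight is prior × likelihood:
  suspect item 1: 0.18 × 0.29 = 0.0522
  suspect item 2: 0.35 × 0.78 = 0.273
  suspect item 3: 0.47 × 0.20 = 0.094
Normalizing constant Z = 0.0522 + 0.273 + 0.094 = 0.4192.
P(suspect item 3 | evidence) = 0.094 / 0.4192 ≈ 0.224.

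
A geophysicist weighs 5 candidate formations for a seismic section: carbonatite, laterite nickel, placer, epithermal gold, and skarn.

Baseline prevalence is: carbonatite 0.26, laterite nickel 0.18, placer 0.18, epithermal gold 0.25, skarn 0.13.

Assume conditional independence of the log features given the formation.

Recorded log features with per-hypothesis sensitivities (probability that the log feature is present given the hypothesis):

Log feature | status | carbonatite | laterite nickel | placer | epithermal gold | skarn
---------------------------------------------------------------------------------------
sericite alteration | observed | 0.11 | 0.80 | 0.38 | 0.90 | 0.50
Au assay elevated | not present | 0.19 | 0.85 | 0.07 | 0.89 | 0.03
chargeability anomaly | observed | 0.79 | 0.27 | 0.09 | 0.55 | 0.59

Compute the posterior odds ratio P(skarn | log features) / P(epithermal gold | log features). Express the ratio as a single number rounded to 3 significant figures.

Posterior odds equal prior odds times the likelihood ratio; only the two competing hypotheses matter (using 1 − P(present | H) for each absent log feature).
  skarn: 0.13 × 0.50 × (1 − 0.03) × 0.59 = 0.037199
  epithermal gold: 0.25 × 0.90 × (1 − 0.89) × 0.55 = 0.013612
Posterior odds = 0.037199 / 0.013612 ≈ 2.73.

2.73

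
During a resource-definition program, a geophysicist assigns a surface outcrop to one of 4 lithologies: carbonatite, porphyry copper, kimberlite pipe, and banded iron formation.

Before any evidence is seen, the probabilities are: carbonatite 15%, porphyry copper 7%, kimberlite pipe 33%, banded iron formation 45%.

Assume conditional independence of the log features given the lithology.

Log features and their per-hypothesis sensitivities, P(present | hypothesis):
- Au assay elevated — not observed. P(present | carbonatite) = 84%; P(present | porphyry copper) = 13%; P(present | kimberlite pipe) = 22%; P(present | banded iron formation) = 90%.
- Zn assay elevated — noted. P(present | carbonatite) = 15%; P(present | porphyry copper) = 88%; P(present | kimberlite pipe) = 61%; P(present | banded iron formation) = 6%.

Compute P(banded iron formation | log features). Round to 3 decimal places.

For each hypothesis, the unnormalized posterior weight is prior × product of the log feature likelihoods (using 1 − P(present | H) for each absent log feature):
  carbonatite: 0.15 × (1 − 0.84) × 0.15 = 0.0036
  porphyry copper: 0.07 × (1 − 0.13) × 0.88 = 0.053592
  kimberlite pipe: 0.33 × (1 − 0.22) × 0.61 = 0.15701
  banded iron formation: 0.45 × (1 − 0.90) × 0.06 = 0.0027
The unnormalized weights sum to 0.21691.
P(banded iron formation | evidence) = 0.0027 / 0.21691 ≈ 0.012.

0.012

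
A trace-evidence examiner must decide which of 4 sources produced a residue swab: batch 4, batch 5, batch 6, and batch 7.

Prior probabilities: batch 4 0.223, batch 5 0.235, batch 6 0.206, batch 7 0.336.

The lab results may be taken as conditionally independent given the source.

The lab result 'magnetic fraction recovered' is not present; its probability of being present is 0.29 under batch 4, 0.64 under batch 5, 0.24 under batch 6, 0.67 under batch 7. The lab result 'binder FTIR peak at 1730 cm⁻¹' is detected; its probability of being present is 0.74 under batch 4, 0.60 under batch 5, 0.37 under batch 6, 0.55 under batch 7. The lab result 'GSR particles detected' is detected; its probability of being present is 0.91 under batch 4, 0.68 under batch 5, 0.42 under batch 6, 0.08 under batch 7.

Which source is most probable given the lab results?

Multiply each prior by the joint likelihood of the lab result pattern (using 1 − P(present | H) for each absent lab result):
  batch 4: 0.223 × (1 − 0.29) × 0.74 × 0.91 = 0.10662
  batch 5: 0.235 × (1 − 0.64) × 0.60 × 0.68 = 0.034517
  batch 6: 0.206 × (1 − 0.24) × 0.37 × 0.42 = 0.024329
  batch 7: 0.336 × (1 − 0.67) × 0.55 × 0.08 = 0.0048787
The unnormalized weights sum to 0.17034.
P(batch 4 | evidence) ≈ 0.10662 / 0.17034 ≈ 0.626
P(batch 5 | evidence) ≈ 0.034517 / 0.17034 ≈ 0.203
P(batch 6 | evidence) ≈ 0.024329 / 0.17034 ≈ 0.143
P(batch 7 | evidence) ≈ 0.0048787 / 0.17034 ≈ 0.029
The largest is 0.626, so batch 4 is most probable.

batch 4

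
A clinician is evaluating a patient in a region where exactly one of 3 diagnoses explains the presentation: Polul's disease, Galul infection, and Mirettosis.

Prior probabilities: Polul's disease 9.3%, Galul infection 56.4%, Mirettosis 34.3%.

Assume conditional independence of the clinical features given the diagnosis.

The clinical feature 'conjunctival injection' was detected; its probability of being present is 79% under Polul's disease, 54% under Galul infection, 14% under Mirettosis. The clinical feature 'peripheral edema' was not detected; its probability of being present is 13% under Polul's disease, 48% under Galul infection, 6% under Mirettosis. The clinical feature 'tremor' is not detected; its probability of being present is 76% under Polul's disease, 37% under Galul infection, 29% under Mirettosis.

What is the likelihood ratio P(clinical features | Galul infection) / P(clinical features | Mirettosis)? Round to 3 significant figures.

1.89

Take the product of per-clinical feature likelihoods under each hypothesis (using 1 − P(present | H) for each absent clinical feature), then divide.
  Galul infection: 0.54 × (1 − 0.48) × (1 − 0.37) = 0.1769
  Mirettosis: 0.14 × (1 − 0.06) × (1 − 0.29) = 0.093436
Bayes factor = 0.1769 / 0.093436 ≈ 1.89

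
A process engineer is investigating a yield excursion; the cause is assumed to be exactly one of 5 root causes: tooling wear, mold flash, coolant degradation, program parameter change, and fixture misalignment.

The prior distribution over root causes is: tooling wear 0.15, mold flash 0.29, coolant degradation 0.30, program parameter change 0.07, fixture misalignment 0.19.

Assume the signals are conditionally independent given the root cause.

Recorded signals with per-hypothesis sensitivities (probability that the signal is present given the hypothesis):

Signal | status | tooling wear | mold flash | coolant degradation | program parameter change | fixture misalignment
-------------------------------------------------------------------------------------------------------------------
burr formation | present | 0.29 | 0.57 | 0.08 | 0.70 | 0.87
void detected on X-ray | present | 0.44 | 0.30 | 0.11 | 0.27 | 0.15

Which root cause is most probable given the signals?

mold flash

Multiply each prior by the joint likelihood of the signal pattern:
  tooling wear: 0.15 × 0.29 × 0.44 = 0.01914
  mold flash: 0.29 × 0.57 × 0.30 = 0.04959
  coolant degradation: 0.30 × 0.08 × 0.11 = 0.00264
  program parameter change: 0.07 × 0.70 × 0.27 = 0.01323
  fixture misalignment: 0.19 × 0.87 × 0.15 = 0.024795
Marginal likelihood of the evidence = 0.10939.
P(tooling wear | evidence) ≈ 0.01914 / 0.10939 ≈ 0.175
P(mold flash | evidence) ≈ 0.04959 / 0.10939 ≈ 0.453
P(coolant degradation | evidence) ≈ 0.00264 / 0.10939 ≈ 0.024
P(program parameter change | evidence) ≈ 0.01323 / 0.10939 ≈ 0.121
P(fixture misalignment | evidence) ≈ 0.024795 / 0.10939 ≈ 0.227
The largest is 0.453, so mold flash is most probable.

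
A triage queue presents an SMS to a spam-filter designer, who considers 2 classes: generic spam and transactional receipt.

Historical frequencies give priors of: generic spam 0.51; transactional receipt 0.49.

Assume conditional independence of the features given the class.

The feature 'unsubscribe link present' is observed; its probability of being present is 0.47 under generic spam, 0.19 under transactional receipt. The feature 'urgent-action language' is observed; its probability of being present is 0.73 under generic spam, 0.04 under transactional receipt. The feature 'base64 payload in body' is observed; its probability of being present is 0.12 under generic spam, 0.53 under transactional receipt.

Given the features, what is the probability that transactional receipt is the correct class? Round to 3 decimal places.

0.086

For each hypothesis, the unnormalized posterior weight is prior × product of the feature likelihoods:
  generic spam: 0.51 × 0.47 × 0.73 × 0.12 = 0.020998
  transactional receipt: 0.49 × 0.19 × 0.04 × 0.53 = 0.0019737
Marginal likelihood of the evidence = 0.022971.
P(transactional receipt | evidence) = 0.0019737 / 0.022971 ≈ 0.086.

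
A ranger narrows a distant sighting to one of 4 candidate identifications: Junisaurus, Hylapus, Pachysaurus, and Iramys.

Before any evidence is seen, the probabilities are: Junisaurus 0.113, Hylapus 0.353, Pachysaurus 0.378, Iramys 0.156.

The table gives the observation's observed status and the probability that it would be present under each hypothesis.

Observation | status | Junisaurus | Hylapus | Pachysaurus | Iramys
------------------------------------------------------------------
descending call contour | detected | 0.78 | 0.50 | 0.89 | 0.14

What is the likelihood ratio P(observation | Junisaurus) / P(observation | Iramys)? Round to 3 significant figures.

Likelihood of this observation under each hypothesis:
  Junisaurus: 0.78
  Iramys: 0.14
Bayes factor = 0.78 / 0.14 ≈ 5.57

5.57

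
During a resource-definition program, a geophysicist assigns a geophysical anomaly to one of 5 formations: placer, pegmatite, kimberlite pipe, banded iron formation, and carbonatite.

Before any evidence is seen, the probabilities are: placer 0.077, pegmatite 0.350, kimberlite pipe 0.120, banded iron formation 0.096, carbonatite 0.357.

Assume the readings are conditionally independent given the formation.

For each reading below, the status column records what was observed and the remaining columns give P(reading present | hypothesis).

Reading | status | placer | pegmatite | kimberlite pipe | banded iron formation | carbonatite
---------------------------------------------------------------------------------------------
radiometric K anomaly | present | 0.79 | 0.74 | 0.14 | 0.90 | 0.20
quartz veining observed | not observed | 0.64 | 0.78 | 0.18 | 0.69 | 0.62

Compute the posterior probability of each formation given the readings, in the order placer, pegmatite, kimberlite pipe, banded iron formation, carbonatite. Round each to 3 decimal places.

For each hypothesis, the unnormalized posterior weight is prior × product of the reading likelihoods (using 1 − P(present | H) for each absent reading):
  placer: 0.077 × 0.79 × (1 − 0.64) = 0.021899
  pegmatite: 0.350 × 0.74 × (1 − 0.78) = 0.05698
  kimberlite pipe: 0.120 × 0.14 × (1 − 0.18) = 0.013776
  banded iron formation: 0.096 × 0.90 × (1 − 0.69) = 0.026784
  carbonatite: 0.357 × 0.20 × (1 − 0.62) = 0.027132
Marginal likelihood of the evidence = 0.14657.
P(placer | evidence) = 0.021899 / 0.14657 ≈ 0.149
P(pegmatite | evidence) = 0.05698 / 0.14657 ≈ 0.389
P(kimberlite pipe | evidence) = 0.013776 / 0.14657 ≈ 0.094
P(banded iron formation | evidence) = 0.026784 / 0.14657 ≈ 0.183
P(carbonatite | evidence) = 0.027132 / 0.14657 ≈ 0.185

0.149, 0.389, 0.094, 0.183, 0.185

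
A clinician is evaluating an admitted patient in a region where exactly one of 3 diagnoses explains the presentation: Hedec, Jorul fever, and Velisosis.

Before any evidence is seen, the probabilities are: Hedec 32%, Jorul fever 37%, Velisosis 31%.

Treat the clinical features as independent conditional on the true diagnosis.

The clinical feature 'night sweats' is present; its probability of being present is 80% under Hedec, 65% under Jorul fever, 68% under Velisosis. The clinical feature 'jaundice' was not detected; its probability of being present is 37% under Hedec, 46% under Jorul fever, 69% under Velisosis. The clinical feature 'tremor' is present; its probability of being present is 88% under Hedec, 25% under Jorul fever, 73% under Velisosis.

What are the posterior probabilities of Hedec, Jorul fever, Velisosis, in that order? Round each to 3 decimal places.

0.639, 0.146, 0.215

For each hypothesis, the unnormalized posterior weight is prior × product of the clinical feature likelihoods (using 1 − P(present | H) for each absent clinical feature):
  Hedec: 0.32 × 0.80 × (1 − 0.37) × 0.88 = 0.14193
  Jorul fever: 0.37 × 0.65 × (1 − 0.46) × 0.25 = 0.032468
  Velisosis: 0.31 × 0.68 × (1 − 0.69) × 0.73 = 0.047704
Normalizing constant Z = 0.14193 + 0.032468 + 0.047704 = 0.2221.
P(Hedec | evidence) = 0.14193 / 0.2221 ≈ 0.639
P(Jorul fever | evidence) = 0.032468 / 0.2221 ≈ 0.146
P(Velisosis | evidence) = 0.047704 / 0.2221 ≈ 0.215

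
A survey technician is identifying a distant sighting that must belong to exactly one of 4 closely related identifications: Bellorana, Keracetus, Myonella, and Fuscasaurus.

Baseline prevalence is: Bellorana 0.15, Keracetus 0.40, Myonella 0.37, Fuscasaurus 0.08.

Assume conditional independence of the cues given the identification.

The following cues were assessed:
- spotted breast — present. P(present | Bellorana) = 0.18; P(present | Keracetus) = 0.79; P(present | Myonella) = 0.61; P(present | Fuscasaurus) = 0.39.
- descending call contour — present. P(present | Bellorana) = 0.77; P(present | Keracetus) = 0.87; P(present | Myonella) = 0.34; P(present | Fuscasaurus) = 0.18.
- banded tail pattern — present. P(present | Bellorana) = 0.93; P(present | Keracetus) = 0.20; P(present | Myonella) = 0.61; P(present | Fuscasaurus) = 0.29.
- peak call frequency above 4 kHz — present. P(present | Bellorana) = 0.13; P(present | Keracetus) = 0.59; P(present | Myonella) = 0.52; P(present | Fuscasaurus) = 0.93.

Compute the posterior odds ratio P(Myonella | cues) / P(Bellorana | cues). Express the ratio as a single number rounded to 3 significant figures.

The normalizing constant cancels in an odds ratio, so compute prior × likelihood for the two hypotheses only:
  Myonella: 0.37 × 0.61 × 0.34 × 0.61 × 0.52 = 0.024341
  Bellorana: 0.15 × 0.18 × 0.77 × 0.93 × 0.13 = 0.0025135
Posterior odds = 0.024341 / 0.0025135 ≈ 9.68.

9.68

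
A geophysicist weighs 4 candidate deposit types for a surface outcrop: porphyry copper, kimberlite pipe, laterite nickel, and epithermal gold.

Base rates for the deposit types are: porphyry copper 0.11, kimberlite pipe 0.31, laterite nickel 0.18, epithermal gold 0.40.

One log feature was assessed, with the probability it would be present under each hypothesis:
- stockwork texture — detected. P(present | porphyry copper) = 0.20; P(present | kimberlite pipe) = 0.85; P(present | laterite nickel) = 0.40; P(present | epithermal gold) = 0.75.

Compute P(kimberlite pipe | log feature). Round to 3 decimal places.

By Bayes' rule, the unnormalized weight for each hypothesis is prior × likelihood:
  porphyry copper: 0.11 × 0.20 = 0.022
  kimberlite pipe: 0.31 × 0.85 = 0.2635
  laterite nickel: 0.18 × 0.40 = 0.072
  epithermal gold: 0.40 × 0.75 = 0.3
The unnormalized weights sum to 0.6575.
P(kimberlite pipe | evidence) = 0.2635 / 0.6575 ≈ 0.401.

0.401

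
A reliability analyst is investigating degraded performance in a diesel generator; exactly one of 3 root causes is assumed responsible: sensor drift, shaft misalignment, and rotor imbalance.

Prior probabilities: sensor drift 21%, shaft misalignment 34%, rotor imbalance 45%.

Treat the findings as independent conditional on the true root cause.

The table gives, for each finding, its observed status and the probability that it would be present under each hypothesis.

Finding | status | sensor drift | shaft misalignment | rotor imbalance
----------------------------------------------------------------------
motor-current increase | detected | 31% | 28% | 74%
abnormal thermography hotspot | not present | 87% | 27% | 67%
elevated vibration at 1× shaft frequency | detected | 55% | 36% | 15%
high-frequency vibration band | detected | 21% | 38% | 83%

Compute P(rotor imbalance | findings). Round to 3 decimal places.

For each hypothesis, the unnormalized posterior weight is prior × product of the finding likelihoods (using 1 − P(present | H) for each absent finding):
  sensor drift: 0.21 × 0.31 × (1 − 0.87) × 0.55 × 0.21 = 0.00097748
  shaft misalignment: 0.34 × 0.28 × (1 − 0.27) × 0.36 × 0.38 = 0.0095071
  rotor imbalance: 0.45 × 0.74 × (1 − 0.67) × 0.15 × 0.83 = 0.013681
The unnormalized weights sum to 0.024166.
P(rotor imbalance | evidence) = 0.013681 / 0.024166 ≈ 0.566.

0.566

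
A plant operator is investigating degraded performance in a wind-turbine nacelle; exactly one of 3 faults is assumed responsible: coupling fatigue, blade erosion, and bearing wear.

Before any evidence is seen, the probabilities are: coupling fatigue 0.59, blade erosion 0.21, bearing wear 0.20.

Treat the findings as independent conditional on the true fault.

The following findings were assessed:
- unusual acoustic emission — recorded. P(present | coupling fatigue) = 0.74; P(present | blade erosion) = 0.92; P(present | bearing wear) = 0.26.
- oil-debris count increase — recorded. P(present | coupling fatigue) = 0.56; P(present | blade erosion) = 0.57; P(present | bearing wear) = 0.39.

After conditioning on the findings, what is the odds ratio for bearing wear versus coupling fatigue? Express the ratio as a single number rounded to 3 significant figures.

0.0829

The normalizing constant cancels in an odds ratio, so compute prior × likelihood for the two hypotheses only:
  bearing wear: 0.20 × 0.26 × 0.39 = 0.02028
  coupling fatigue: 0.59 × 0.74 × 0.56 = 0.2445
Odds(bearing wear : coupling fatigue) = 0.02028 / 0.2445 ≈ 0.0829.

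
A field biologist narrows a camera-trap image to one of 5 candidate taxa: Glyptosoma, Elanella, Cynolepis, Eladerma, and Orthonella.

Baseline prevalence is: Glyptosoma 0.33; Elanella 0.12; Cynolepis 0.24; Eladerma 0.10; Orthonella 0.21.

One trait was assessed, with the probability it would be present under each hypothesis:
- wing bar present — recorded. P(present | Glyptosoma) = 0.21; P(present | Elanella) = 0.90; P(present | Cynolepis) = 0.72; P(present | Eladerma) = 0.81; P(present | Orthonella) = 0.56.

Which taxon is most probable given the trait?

By Bayes' rule, the unnormalized weight for each hypothesis is prior × likelihood:
  Glyptosoma: 0.33 × 0.21 = 0.0693
  Elanella: 0.12 × 0.90 = 0.108
  Cynolepis: 0.24 × 0.72 = 0.1728
  Eladerma: 0.10 × 0.81 = 0.081
  Orthonella: 0.21 × 0.56 = 0.1176
Normalizing constant Z = 0.0693 + 0.108 + 0.1728 + 0.081 + 0.1176 = 0.5487.
P(Glyptosoma | evidence) ≈ 0.0693 / 0.5487 ≈ 0.126
P(Elanella | evidence) ≈ 0.108 / 0.5487 ≈ 0.197
P(Cynolepis | evidence) ≈ 0.1728 / 0.5487 ≈ 0.315
P(Eladerma | evidence) ≈ 0.081 / 0.5487 ≈ 0.148
P(Orthonella | evidence) ≈ 0.1176 / 0.5487 ≈ 0.214
The largest is 0.315, so Cynolepis is most probable.

Cynolepis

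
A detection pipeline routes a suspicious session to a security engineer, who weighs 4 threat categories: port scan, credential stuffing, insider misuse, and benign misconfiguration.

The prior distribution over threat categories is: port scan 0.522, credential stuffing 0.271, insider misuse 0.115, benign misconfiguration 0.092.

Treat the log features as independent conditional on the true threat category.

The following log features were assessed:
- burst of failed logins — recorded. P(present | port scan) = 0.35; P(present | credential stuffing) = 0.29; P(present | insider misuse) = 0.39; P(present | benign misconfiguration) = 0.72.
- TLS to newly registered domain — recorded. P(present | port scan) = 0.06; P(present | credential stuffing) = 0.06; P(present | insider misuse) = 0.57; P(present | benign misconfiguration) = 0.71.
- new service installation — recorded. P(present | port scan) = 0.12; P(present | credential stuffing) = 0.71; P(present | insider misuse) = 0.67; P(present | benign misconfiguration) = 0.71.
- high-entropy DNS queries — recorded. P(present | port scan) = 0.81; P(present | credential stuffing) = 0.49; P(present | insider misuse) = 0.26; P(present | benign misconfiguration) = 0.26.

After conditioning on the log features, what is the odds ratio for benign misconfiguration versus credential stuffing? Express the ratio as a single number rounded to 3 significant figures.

5.29

Unnormalized posterior weight (prior times the log feature likelihoods) for each of the two hypotheses:
  benign misconfiguration: 0.092 × 0.72 × 0.71 × 0.71 × 0.26 = 0.0086818
  credential stuffing: 0.271 × 0.29 × 0.06 × 0.71 × 0.49 = 0.0016405
Odds(benign misconfiguration : credential stuffing) = 0.0086818 / 0.0016405 ≈ 5.29.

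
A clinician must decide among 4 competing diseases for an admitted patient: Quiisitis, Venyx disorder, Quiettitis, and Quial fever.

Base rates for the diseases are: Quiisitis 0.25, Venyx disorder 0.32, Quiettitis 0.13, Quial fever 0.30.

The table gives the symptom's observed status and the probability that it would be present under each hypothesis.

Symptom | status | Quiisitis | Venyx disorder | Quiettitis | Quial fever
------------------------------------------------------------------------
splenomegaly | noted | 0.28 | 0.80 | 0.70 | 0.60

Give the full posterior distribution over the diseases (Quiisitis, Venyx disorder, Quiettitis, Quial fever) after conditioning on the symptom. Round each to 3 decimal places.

For each hypothesis, the unnormalized posterior weight is prior × likelihood:
  Quiisitis: 0.25 × 0.28 = 0.07
  Venyx disorder: 0.32 × 0.80 = 0.256
  Quiettitis: 0.13 × 0.70 = 0.091
  Quial fever: 0.30 × 0.60 = 0.18
The unnormalized weights sum to 0.597.
P(Quiisitis | evidence) = 0.07 / 0.597 ≈ 0.117
P(Venyx disorder | evidence) = 0.256 / 0.597 ≈ 0.429
P(Quiettitis | evidence) = 0.091 / 0.597 ≈ 0.152
P(Quial fever | evidence) = 0.18 / 0.597 ≈ 0.302

0.117, 0.429, 0.152, 0.302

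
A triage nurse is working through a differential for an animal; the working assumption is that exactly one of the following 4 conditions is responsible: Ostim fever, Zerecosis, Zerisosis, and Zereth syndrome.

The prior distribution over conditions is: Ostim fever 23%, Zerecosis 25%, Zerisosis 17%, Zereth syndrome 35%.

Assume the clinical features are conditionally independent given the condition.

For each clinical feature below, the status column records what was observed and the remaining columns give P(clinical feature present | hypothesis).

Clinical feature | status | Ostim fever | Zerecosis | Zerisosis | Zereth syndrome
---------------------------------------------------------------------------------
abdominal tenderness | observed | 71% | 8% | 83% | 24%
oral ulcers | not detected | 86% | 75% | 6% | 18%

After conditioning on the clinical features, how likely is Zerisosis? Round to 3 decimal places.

Multiply each prior by the joint likelihood of the clinical feature pattern (using 1 − P(present | H) for each absent clinical feature):
  Ostim fever: 0.23 × 0.71 × (1 − 0.86) = 0.022862
  Zerecosis: 0.25 × 0.08 × (1 − 0.75) = 0.005
  Zerisosis: 0.17 × 0.83 × (1 − 0.06) = 0.13263
  Zereth syndrome: 0.35 × 0.24 × (1 − 0.18) = 0.06888
Marginal likelihood of the evidence = 0.22938.
P(Zerisosis | evidence) = 0.13263 / 0.22938 ≈ 0.578.

0.578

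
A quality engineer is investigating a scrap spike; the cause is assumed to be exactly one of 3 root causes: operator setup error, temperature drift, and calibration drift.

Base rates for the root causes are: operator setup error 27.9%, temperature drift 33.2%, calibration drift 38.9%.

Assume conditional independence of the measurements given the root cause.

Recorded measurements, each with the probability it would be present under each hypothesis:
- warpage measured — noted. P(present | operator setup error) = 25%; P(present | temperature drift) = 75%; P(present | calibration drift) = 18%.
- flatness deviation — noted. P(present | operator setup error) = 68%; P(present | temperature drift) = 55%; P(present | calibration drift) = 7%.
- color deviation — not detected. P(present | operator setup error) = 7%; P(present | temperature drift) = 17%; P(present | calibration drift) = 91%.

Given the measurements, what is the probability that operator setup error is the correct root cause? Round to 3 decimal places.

0.279

Multiply each prior by the joint likelihood of the measurement pattern (using 1 − P(present | H) for each absent measurement):
  operator setup error: 0.279 × 0.25 × 0.68 × (1 − 0.07) = 0.04411
  temperature drift: 0.332 × 0.75 × 0.55 × (1 − 0.17) = 0.11367
  calibration drift: 0.389 × 0.18 × 0.07 × (1 − 0.91) = 0.00044113
Normalizing constant Z = 0.04411 + 0.11367 + 0.00044113 = 0.15822.
P(operator setup error | evidence) = 0.04411 / 0.15822 ≈ 0.279.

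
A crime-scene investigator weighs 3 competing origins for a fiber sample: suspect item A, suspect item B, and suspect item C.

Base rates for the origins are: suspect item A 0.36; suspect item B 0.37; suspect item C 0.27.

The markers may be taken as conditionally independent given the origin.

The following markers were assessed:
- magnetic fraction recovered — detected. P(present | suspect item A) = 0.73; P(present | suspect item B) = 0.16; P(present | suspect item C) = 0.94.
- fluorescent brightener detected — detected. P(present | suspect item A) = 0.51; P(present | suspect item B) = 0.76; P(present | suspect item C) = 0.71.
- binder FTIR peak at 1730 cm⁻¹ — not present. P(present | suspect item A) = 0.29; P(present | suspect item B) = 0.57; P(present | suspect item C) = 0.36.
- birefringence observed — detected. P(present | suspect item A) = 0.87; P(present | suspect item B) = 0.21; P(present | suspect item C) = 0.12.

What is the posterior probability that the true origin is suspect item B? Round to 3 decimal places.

Multiply each prior by the joint likelihood of the marker pattern (using 1 − P(present | H) for each absent marker):
  suspect item A: 0.36 × 0.73 × 0.51 × (1 − 0.29) × 0.87 = 0.082789
  suspect item B: 0.37 × 0.16 × 0.76 × (1 − 0.57) × 0.21 = 0.0040628
  suspect item C: 0.27 × 0.94 × 0.71 × (1 − 0.36) × 0.12 = 0.013839
Marginal likelihood of the evidence = 0.10069.
P(suspect item B | evidence) = 0.0040628 / 0.10069 ≈ 0.040.

0.040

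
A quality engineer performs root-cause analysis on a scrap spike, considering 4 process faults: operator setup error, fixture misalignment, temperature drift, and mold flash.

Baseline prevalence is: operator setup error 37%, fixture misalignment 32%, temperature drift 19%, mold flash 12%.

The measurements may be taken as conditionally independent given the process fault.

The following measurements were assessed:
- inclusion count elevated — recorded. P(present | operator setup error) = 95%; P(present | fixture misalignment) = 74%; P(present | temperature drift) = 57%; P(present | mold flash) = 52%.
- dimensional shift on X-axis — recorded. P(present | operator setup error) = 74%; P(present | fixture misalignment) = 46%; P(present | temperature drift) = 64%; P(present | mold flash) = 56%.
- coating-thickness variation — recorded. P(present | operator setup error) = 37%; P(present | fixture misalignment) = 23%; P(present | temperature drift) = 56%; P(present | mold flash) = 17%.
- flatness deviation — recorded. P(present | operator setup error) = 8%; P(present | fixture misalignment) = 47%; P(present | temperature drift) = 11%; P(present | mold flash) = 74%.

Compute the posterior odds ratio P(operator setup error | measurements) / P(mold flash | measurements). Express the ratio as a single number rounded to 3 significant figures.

Posterior odds equal prior odds times the likelihood ratio; only the two competing hypotheses matter.
  operator setup error: 0.37 × 0.95 × 0.74 × 0.37 × 0.08 = 0.0076993
  mold flash: 0.12 × 0.52 × 0.56 × 0.17 × 0.74 = 0.004396
Odds(operator setup error : mold flash) = 0.0076993 / 0.004396 ≈ 1.75.

1.75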